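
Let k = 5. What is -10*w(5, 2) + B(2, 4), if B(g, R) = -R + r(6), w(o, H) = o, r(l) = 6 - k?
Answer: -53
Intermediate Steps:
r(l) = 1 (r(l) = 6 - 1*5 = 6 - 5 = 1)
B(g, R) = 1 - R (B(g, R) = -R + 1 = 1 - R)
-10*w(5, 2) + B(2, 4) = -10*5 + (1 - 1*4) = -50 + (1 - 4) = -50 - 3 = -53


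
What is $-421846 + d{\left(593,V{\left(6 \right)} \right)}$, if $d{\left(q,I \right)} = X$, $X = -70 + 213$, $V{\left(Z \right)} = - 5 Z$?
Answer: $-421703$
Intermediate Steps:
$X = 143$
$d{\left(q,I \right)} = 143$
$-421846 + d{\left(593,V{\left(6 \right)} \right)} = -421846 + 143 = -421703$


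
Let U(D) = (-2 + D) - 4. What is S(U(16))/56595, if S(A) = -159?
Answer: -53/18865 ≈ -0.0028094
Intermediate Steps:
U(D) = -6 + D
S(U(16))/56595 = -159/56595 = -159*1/56595 = -53/18865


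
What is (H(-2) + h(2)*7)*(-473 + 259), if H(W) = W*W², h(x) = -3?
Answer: 6206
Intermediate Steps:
H(W) = W³
(H(-2) + h(2)*7)*(-473 + 259) = ((-2)³ - 3*7)*(-473 + 259) = (-8 - 21)*(-214) = -29*(-214) = 6206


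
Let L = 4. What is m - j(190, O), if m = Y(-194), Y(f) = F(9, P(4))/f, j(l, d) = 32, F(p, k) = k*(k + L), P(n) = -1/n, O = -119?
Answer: -99313/3104 ≈ -31.995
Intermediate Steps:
F(p, k) = k*(4 + k) (F(p, k) = k*(k + 4) = k*(4 + k))
Y(f) = -15/(16*f) (Y(f) = ((-1/4)*(4 - 1/4))/f = ((-1*¼)*(4 - 1*¼))/f = (-(4 - ¼)/4)/f = (-¼*15/4)/f = -15/(16*f))
m = 15/3104 (m = -15/16/(-194) = -15/16*(-1/194) = 15/3104 ≈ 0.0048325)
m - j(190, O) = 15/3104 - 1*32 = 15/3104 - 32 = -99313/3104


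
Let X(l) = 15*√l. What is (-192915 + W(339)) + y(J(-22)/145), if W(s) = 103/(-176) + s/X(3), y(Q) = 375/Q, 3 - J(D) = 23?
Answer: -34431643/176 + 113*√3/15 ≈ -1.9562e+5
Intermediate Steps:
J(D) = -20 (J(D) = 3 - 1*23 = 3 - 23 = -20)
W(s) = -103/176 + s*√3/45 (W(s) = 103/(-176) + s/((15*√3)) = 103*(-1/176) + s*(√3/45) = -103/176 + s*√3/45)
(-192915 + W(339)) + y(J(-22)/145) = (-192915 + (-103/176 + (1/45)*339*√3)) + 375/((-20/145)) = (-192915 + (-103/176 + 113*√3/15)) + 375/((-20*1/145)) = (-33953143/176 + 113*√3/15) + 375/(-4/29) = (-33953143/176 + 113*√3/15) + 375*(-29/4) = (-33953143/176 + 113*√3/15) - 10875/4 = -34431643/176 + 113*√3/15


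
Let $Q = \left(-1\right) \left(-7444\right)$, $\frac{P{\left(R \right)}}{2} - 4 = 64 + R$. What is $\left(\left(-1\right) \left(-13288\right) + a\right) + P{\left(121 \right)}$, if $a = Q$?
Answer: $21110$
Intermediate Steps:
$P{\left(R \right)} = 136 + 2 R$ ($P{\left(R \right)} = 8 + 2 \left(64 + R\right) = 8 + \left(128 + 2 R\right) = 136 + 2 R$)
$Q = 7444$
$a = 7444$
$\left(\left(-1\right) \left(-13288\right) + a\right) + P{\left(121 \right)} = \left(\left(-1\right) \left(-13288\right) + 7444\right) + \left(136 + 2 \cdot 121\right) = \left(13288 + 7444\right) + \left(136 + 242\right) = 20732 + 378 = 21110$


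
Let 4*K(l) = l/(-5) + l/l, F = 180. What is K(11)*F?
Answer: -54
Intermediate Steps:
K(l) = 1/4 - l/20 (K(l) = (l/(-5) + l/l)/4 = (l*(-1/5) + 1)/4 = (-l/5 + 1)/4 = (1 - l/5)/4 = 1/4 - l/20)
K(11)*F = (1/4 - 1/20*11)*180 = (1/4 - 11/20)*180 = -3/10*180 = -54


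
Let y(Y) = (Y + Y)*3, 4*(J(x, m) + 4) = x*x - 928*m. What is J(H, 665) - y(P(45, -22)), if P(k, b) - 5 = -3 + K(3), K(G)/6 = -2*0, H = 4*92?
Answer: -120440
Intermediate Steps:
H = 368
K(G) = 0 (K(G) = 6*(-2*0) = 6*0 = 0)
P(k, b) = 2 (P(k, b) = 5 + (-3 + 0) = 5 - 3 = 2)
J(x, m) = -4 - 232*m + x²/4 (J(x, m) = -4 + (x*x - 928*m)/4 = -4 + (x² - 928*m)/4 = -4 + (-232*m + x²/4) = -4 - 232*m + x²/4)
y(Y) = 6*Y (y(Y) = (2*Y)*3 = 6*Y)
J(H, 665) - y(P(45, -22)) = (-4 - 232*665 + (¼)*368²) - 6*2 = (-4 - 154280 + (¼)*135424) - 1*12 = (-4 - 154280 + 33856) - 12 = -120428 - 12 = -120440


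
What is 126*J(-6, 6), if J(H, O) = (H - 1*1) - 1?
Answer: -1008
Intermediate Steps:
J(H, O) = -2 + H (J(H, O) = (H - 1) - 1 = (-1 + H) - 1 = -2 + H)
126*J(-6, 6) = 126*(-2 - 6) = 126*(-8) = -1008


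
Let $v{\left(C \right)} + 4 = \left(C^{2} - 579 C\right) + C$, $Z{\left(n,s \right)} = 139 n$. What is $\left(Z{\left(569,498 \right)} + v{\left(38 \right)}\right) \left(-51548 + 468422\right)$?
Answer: $24415059558$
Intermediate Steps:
$v{\left(C \right)} = -4 + C^{2} - 578 C$ ($v{\left(C \right)} = -4 + \left(\left(C^{2} - 579 C\right) + C\right) = -4 + \left(C^{2} - 578 C\right) = -4 + C^{2} - 578 C$)
$\left(Z{\left(569,498 \right)} + v{\left(38 \right)}\right) \left(-51548 + 468422\right) = \left(139 \cdot 569 - \left(21968 - 1444\right)\right) \left(-51548 + 468422\right) = \left(79091 - 20524\right) 416874 = 58567 \cdot 416874 = 24415059558$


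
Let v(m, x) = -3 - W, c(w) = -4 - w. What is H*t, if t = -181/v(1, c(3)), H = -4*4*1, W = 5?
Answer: -362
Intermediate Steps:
v(m, x) = -8 (v(m, x) = -3 - 1*5 = -3 - 5 = -8)
H = -16 (H = -16*1 = -16)
t = 181/8 (t = -181/(-8) = -181*(-1/8) = 181/8 ≈ 22.625)
H*t = -16*181/8 = -362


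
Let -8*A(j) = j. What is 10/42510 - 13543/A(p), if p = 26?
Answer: 17714245/4251 ≈ 4167.1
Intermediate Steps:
A(j) = -j/8
10/42510 - 13543/A(p) = 10/42510 - 13543/((-⅛*26)) = 10*(1/42510) - 13543/(-13/4) = 1/4251 - 13543*(-4/13) = 1/4251 + 54172/13 = 17714245/4251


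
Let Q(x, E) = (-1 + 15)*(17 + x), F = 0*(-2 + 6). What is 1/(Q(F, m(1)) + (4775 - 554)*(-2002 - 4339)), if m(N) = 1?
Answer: -1/26765123 ≈ -3.7362e-8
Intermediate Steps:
F = 0 (F = 0*4 = 0)
Q(x, E) = 238 + 14*x (Q(x, E) = 14*(17 + x) = 238 + 14*x)
1/(Q(F, m(1)) + (4775 - 554)*(-2002 - 4339)) = 1/((238 + 14*0) + (4775 - 554)*(-2002 - 4339)) = 1/((238 + 0) + 4221*(-6341)) = 1/(238 - 26765361) = 1/(-26765123) = -1/26765123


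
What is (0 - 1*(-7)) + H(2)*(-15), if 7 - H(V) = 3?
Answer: -53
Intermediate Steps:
H(V) = 4 (H(V) = 7 - 1*3 = 7 - 3 = 4)
(0 - 1*(-7)) + H(2)*(-15) = (0 - 1*(-7)) + 4*(-15) = (0 + 7) - 60 = 7 - 60 = -53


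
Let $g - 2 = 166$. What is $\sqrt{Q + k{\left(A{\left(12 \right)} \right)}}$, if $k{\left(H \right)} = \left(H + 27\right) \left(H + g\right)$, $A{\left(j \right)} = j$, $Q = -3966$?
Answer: $\sqrt{3054} \approx 55.263$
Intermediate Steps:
$g = 168$ ($g = 2 + 166 = 168$)
$k{\left(H \right)} = \left(27 + H\right) \left(168 + H\right)$ ($k{\left(H \right)} = \left(H + 27\right) \left(H + 168\right) = \left(27 + H\right) \left(168 + H\right)$)
$\sqrt{Q + k{\left(A{\left(12 \right)} \right)}} = \sqrt{-3966 + \left(4536 + 12^{2} + 195 \cdot 12\right)} = \sqrt{-3966 + \left(4536 + 144 + 2340\right)} = \sqrt{-3966 + 7020} = \sqrt{3054}$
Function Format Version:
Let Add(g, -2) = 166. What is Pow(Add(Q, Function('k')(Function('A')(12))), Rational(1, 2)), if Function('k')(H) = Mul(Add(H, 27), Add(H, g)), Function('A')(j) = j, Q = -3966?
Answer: Pow(3054, Rational(1, 2)) ≈ 55.263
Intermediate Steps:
g = 168 (g = Add(2, 166) = 168)
Function('k')(H) = Mul(Add(27, H), Add(168, H)) (Function('k')(H) = Mul(Add(H, 27), Add(H, 168)) = Mul(Add(27, H), Add(168, H)))
Pow(Add(Q, Function('k')(Function('A')(12))), Rational(1, 2)) = Pow(Add(-3966, Add(4536, Pow(12, 2), Mul(195, 12))), Rational(1, 2)) = Pow(Add(-3966, Add(4536, 144, 2340)), Rational(1, 2)) = Pow(Add(-3966, 7020), Rational(1, 2)) = Pow(3054, Rational(1, 2))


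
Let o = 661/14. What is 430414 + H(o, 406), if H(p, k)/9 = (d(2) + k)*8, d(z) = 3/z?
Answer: 459754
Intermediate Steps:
o = 661/14 (o = 661*(1/14) = 661/14 ≈ 47.214)
H(p, k) = 108 + 72*k (H(p, k) = 9*((3/2 + k)*8) = 9*(12 + 8*k) = 108 + 72*k)
430414 + H(o, 406) = 430414 + (108 + 72*406) = 430414 + (108 + 29232) = 430414 + 29340 = 459754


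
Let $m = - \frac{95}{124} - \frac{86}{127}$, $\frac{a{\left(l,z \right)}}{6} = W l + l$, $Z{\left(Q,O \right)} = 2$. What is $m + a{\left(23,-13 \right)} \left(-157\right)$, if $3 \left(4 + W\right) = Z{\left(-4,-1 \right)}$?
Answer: $\frac{796101663}{15748} \approx 50553.0$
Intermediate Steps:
$W = - \frac{10}{3}$ ($W = -4 + \frac{1}{3} \cdot 2 = -4 + \frac{2}{3} = - \frac{10}{3} \approx -3.3333$)
$a{\left(l,z \right)} = - 14 l$ ($a{\left(l,z \right)} = 6 \left(- \frac{10 l}{3} + l\right) = 6 \left(- \frac{7 l}{3}\right) = - 14 l$)
$m = - \frac{22729}{15748}$ ($m = \left(-95\right) \frac{1}{124} - \frac{86}{127} = - \frac{95}{124} - \frac{86}{127} = - \frac{22729}{15748} \approx -1.4433$)
$m + a{\left(23,-13 \right)} \left(-157\right) = - \frac{22729}{15748} + \left(-14\right) 23 \left(-157\right) = - \frac{22729}{15748} - -50554 = - \frac{22729}{15748} + 50554 = \frac{796101663}{15748}$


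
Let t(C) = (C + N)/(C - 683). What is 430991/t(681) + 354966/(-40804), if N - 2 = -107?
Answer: -4422096743/2937888 ≈ -1505.2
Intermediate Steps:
N = -105 (N = 2 - 107 = -105)
t(C) = (-105 + C)/(-683 + C) (t(C) = (C - 105)/(C - 683) = (-105 + C)/(-683 + C))
430991/t(681) + 354966/(-40804) = 430991/(((-105 + 681)/(-683 + 681))) + 354966/(-40804) = 430991/((576/(-2))) + 354966*(-1/40804) = 430991/((-½*576)) - 177483/20402 = 430991/(-288) - 177483/20402 = 430991*(-1/288) - 177483/20402 = -430991/288 - 177483/20402 = -4422096743/2937888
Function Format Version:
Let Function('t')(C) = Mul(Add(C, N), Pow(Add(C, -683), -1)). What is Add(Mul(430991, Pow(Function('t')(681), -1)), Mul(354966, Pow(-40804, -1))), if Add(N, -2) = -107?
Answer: Rational(-4422096743, 2937888) ≈ -1505.2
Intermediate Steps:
N = -105 (N = Add(2, -107) = -105)
Function('t')(C) = Mul(Pow(Add(-683, C), -1), Add(-105, C)) (Function('t')(C) = Mul(Add(C, -105), Pow(Add(C, -683), -1)) = Mul(Add(-105, C), Pow(Add(-683, C), -1)) = Mul(Pow(Add(-683, C), -1), Add(-105, C)))
Add(Mul(430991, Pow(Function('t')(681), -1)), Mul(354966, Pow(-40804, -1))) = Add(Mul(430991, Pow(Mul(Pow(Add(-683, 681), -1), Add(-105, 681)), -1)), Mul(354966, Pow(-40804, -1))) = Add(Mul(430991, Pow(Mul(Pow(-2, -1), 576), -1)), Mul(354966, Rational(-1, 40804))) = Add(Mul(430991, Pow(Mul(Rational(-1, 2), 576), -1)), Rational(-177483, 20402)) = Add(Mul(430991, Pow(-288, -1)), Rational(-177483, 20402)) = Add(Mul(430991, Rational(-1, 288)), Rational(-177483, 20402)) = Add(Rational(-430991, 288), Rational(-177483, 20402)) = Rational(-4422096743, 2937888)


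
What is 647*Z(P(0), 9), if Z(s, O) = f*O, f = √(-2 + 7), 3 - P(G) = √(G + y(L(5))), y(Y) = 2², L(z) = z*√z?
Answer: 5823*√5 ≈ 13021.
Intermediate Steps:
L(z) = z^(3/2)
y(Y) = 4
P(G) = 3 - √(4 + G) (P(G) = 3 - √(G + 4) = 3 - √(4 + G))
f = √5 ≈ 2.2361
Z(s, O) = O*√5 (Z(s, O) = √5*O = O*√5)
647*Z(P(0), 9) = 647*(9*√5) = 5823*√5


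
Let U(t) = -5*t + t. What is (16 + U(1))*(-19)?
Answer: -228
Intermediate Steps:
U(t) = -4*t
(16 + U(1))*(-19) = (16 - 4*1)*(-19) = (16 - 4)*(-19) = 12*(-19) = -228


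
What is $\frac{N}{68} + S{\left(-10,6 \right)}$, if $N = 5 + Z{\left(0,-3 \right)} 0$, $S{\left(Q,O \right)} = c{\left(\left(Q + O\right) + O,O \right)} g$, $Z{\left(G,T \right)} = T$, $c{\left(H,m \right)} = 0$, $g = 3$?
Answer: $\frac{5}{68} \approx 0.073529$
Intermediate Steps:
$S{\left(Q,O \right)} = 0$ ($S{\left(Q,O \right)} = 0 \cdot 3 = 0$)
$N = 5$ ($N = 5 - 0 = 5 + 0 = 5$)
$\frac{N}{68} + S{\left(-10,6 \right)} = \frac{1}{68} \cdot 5 + 0 = \frac{5}{68} + 0 = \frac{5}{68}$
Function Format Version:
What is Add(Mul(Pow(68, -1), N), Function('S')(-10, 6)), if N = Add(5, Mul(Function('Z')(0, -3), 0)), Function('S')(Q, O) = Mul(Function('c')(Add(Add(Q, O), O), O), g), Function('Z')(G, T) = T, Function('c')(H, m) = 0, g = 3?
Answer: Rational(5, 68) ≈ 0.073529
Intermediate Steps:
Function('S')(Q, O) = 0 (Function('S')(Q, O) = Mul(0, 3) = 0)
N = 5 (N = Add(5, Mul(-3, 0)) = Add(5, 0) = 5)
Add(Mul(Pow(68, -1), N), Function('S')(-10, 6)) = Add(Mul(Pow(68, -1), 5), 0) = Add(Mul(Rational(1, 68), 5), 0) = Add(Rational(5, 68), 0) = Rational(5, 68)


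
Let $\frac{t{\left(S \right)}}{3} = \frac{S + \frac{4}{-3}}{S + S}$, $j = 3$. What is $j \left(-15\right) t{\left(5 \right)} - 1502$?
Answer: $- \frac{3103}{2} \approx -1551.5$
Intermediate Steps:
$t{\left(S \right)} = \frac{3 \left(- \frac{4}{3} + S\right)}{2 S}$ ($t{\left(S \right)} = 3 \frac{S + \frac{4}{-3}}{S + S} = 3 \frac{S + 4 \left(- \frac{1}{3}\right)}{2 S} = 3 \left(S - \frac{4}{3}\right) \frac{1}{2 S} = 3 \left(- \frac{4}{3} + S\right) \frac{1}{2 S} = 3 \frac{- \frac{4}{3} + S}{2 S} = \frac{3 \left(- \frac{4}{3} + S\right)}{2 S}$)
$j \left(-15\right) t{\left(5 \right)} - 1502 = 3 \left(-15\right) \left(\frac{3}{2} - \frac{2}{5}\right) - 1502 = - 45 \left(\frac{3}{2} - \frac{2}{5}\right) - 1502 = \left(-45\right) \frac{11}{10} - 1502 = - \frac{99}{2} - 1502 = - \frac{3103}{2}$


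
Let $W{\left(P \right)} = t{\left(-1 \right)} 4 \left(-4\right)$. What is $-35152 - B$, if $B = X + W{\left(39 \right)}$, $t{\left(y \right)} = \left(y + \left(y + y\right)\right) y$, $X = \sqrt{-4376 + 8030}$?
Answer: $-35104 - 3 \sqrt{406} \approx -35164.0$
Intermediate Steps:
$X = 3 \sqrt{406}$ ($X = \sqrt{3654} = 3 \sqrt{406} \approx 60.448$)
$t{\left(y \right)} = 3 y^{2}$ ($t{\left(y \right)} = \left(y + 2 y\right) y = 3 y y = 3 y^{2}$)
$W{\left(P \right)} = -48$ ($W{\left(P \right)} = 3 \left(-1\right)^{2} \cdot 4 \left(-4\right) = 3 \cdot 1 \cdot 4 \left(-4\right) = 3 \cdot 4 \left(-4\right) = 12 \left(-4\right) = -48$)
$B = -48 + 3 \sqrt{406}$ ($B = 3 \sqrt{406} - 48 = -48 + 3 \sqrt{406} \approx 12.448$)
$-35152 - B = -35152 - \left(-48 + 3 \sqrt{406}\right) = -35152 + \left(48 - 3 \sqrt{406}\right) = -35104 - 3 \sqrt{406}$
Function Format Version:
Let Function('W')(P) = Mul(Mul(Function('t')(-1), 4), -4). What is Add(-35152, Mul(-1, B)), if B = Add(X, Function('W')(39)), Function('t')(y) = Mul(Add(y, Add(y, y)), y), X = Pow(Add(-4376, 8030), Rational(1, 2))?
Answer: Add(-35104, Mul(-3, Pow(406, Rational(1, 2)))) ≈ -35164.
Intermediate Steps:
X = Mul(3, Pow(406, Rational(1, 2))) (X = Pow(3654, Rational(1, 2)) = Mul(3, Pow(406, Rational(1, 2))) ≈ 60.448)
Function('t')(y) = Mul(3, Pow(y, 2)) (Function('t')(y) = Mul(Add(y, Mul(2, y)), y) = Mul(Mul(3, y), y) = Mul(3, Pow(y, 2)))
Function('W')(P) = -48 (Function('W')(P) = Mul(Mul(Mul(3, Pow(-1, 2)), 4), -4) = Mul(Mul(Mul(3, 1), 4), -4) = Mul(Mul(3, 4), -4) = Mul(12, -4) = -48)
B = Add(-48, Mul(3, Pow(406, Rational(1, 2)))) (B = Add(Mul(3, Pow(406, Rational(1, 2))), -48) = Add(-48, Mul(3, Pow(406, Rational(1, 2)))) ≈ 12.448)
Add(-35152, Mul(-1, B)) = Add(-35152, Mul(-1, Add(-48, Mul(3, Pow(406, Rational(1, 2)))))) = Add(-35152, Add(48, Mul(-3, Pow(406, Rational(1, 2))))) = Add(-35104, Mul(-3, Pow(406, Rational(1, 2))))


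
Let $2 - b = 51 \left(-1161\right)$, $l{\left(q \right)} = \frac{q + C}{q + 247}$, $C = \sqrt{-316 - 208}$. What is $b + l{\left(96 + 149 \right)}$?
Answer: $\frac{29133041}{492} + \frac{i \sqrt{131}}{246} \approx 59214.0 + 0.046526 i$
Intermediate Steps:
$C = 2 i \sqrt{131}$ ($C = \sqrt{-524} = 2 i \sqrt{131} \approx 22.891 i$)
$l{\left(q \right)} = \frac{q + 2 i \sqrt{131}}{247 + q}$ ($l{\left(q \right)} = \frac{q + 2 i \sqrt{131}}{q + 247} = \frac{q + 2 i \sqrt{131}}{247 + q}$)
$b = 59213$ ($b = 2 - 51 \left(-1161\right) = 2 - -59211 = 2 + 59211 = 59213$)
$b + l{\left(96 + 149 \right)} = 59213 + \frac{\left(96 + 149\right) + 2 i \sqrt{131}}{247 + \left(96 + 149\right)} = 59213 + \frac{245 + 2 i \sqrt{131}}{247 + 245} = 59213 + \frac{245 + 2 i \sqrt{131}}{492} = 59213 + \left(\frac{245}{492} + \frac{i \sqrt{131}}{246}\right) = \frac{29133041}{492} + \frac{i \sqrt{131}}{246}$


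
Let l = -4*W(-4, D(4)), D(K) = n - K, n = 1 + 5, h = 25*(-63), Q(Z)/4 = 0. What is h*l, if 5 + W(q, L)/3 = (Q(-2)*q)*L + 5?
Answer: 0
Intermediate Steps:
Q(Z) = 0 (Q(Z) = 4*0 = 0)
h = -1575
n = 6
D(K) = 6 - K
W(q, L) = 0 (W(q, L) = -15 + 3*((0*q)*L + 5) = -15 + 3*(0*L + 5) = -15 + 3*(0 + 5) = -15 + 3*5 = -15 + 15 = 0)
l = 0 (l = -4*0 = 0)
h*l = -1575*0 = 0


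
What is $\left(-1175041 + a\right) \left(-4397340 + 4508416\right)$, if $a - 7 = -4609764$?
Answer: $-642552222648$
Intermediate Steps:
$a = -4609757$ ($a = 7 - 4609764 = -4609757$)
$\left(-1175041 + a\right) \left(-4397340 + 4508416\right) = \left(-1175041 - 4609757\right) \left(-4397340 + 4508416\right) = \left(-5784798\right) 111076 = -642552222648$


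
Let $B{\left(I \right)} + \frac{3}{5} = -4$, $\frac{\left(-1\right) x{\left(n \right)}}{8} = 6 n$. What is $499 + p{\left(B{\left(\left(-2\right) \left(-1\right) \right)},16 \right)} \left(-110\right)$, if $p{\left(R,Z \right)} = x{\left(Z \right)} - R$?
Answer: $84473$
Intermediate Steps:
$x{\left(n \right)} = - 48 n$ ($x{\left(n \right)} = - 8 \cdot 6 n = - 48 n$)
$B{\left(I \right)} = - \frac{23}{5}$ ($B{\left(I \right)} = - \frac{3}{5} - 4 = - \frac{23}{5}$)
$p{\left(R,Z \right)} = - R - 48 Z$ ($p{\left(R,Z \right)} = - 48 Z - R = - R - 48 Z$)
$499 + p{\left(B{\left(\left(-2\right) \left(-1\right) \right)},16 \right)} \left(-110\right) = 499 + \left(\left(-1\right) \left(- \frac{23}{5}\right) - 768\right) \left(-110\right) = 499 + \left(\frac{23}{5} - 768\right) \left(-110\right) = 499 - -83974 = 499 + 83974 = 84473$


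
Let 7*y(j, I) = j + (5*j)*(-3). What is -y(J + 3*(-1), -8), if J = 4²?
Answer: 26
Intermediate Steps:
J = 16
y(j, I) = -2*j (y(j, I) = (j + (5*j)*(-3))/7 = (j - 15*j)/7 = (-14*j)/7 = -2*j)
-y(J + 3*(-1), -8) = -(-2)*(16 + 3*(-1)) = -(-2)*(16 - 3) = -(-2)*13 = -1*(-26) = 26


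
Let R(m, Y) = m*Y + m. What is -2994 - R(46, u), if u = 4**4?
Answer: -14816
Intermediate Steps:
u = 256
R(m, Y) = m + Y*m (R(m, Y) = Y*m + m = m + Y*m)
-2994 - R(46, u) = -2994 - 46*(1 + 256) = -2994 - 46*257 = -2994 - 1*11822 = -2994 - 11822 = -14816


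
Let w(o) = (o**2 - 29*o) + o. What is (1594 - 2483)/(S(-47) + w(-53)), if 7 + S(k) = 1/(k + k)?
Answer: -83566/402883 ≈ -0.20742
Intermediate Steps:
S(k) = -7 + 1/(2*k) (S(k) = -7 + 1/(k + k) = -7 + 1/(2*k))
w(o) = o**2 - 28*o
(1594 - 2483)/(S(-47) + w(-53)) = (1594 - 2483)/((-7 + (1/2)/(-47)) - 53*(-28 - 53)) = -889/((-7 + (1/2)*(-1/47)) - 53*(-81)) = -889/((-7 - 1/94) + 4293) = -889/(-659/94 + 4293) = -889/402883/94 = -889*94/402883 = -83566/402883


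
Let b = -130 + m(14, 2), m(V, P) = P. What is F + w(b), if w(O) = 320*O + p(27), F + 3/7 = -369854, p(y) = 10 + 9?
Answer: -2875568/7 ≈ -4.1080e+5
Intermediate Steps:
p(y) = 19
b = -128 (b = -130 + 2 = -128)
F = -2588981/7 (F = -3/7 - 369854 = -2588981/7 ≈ -3.6985e+5)
w(O) = 19 + 320*O (w(O) = 320*O + 19 = 19 + 320*O)
F + w(b) = -2588981/7 + (19 + 320*(-128)) = -2588981/7 + (19 - 40960) = -2588981/7 - 40941 = -2875568/7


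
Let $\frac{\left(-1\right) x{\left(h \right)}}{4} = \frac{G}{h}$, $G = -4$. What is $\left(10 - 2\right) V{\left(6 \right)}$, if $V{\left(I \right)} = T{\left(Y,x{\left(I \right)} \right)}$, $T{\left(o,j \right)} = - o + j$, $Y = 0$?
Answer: $\frac{64}{3} \approx 21.333$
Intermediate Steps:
$x{\left(h \right)} = \frac{16}{h}$ ($x{\left(h \right)} = - 4 \left(- \frac{4}{h}\right) = \frac{16}{h}$)
$T{\left(o,j \right)} = j - o$
$V{\left(I \right)} = \frac{16}{I}$ ($V{\left(I \right)} = \frac{16}{I} - 0 = \frac{16}{I} + 0 = \frac{16}{I}$)
$\left(10 - 2\right) V{\left(6 \right)} = \left(10 - 2\right) \frac{16}{6} = 8 \cdot 16 \cdot \frac{1}{6} = 8 \cdot \frac{8}{3} = \frac{64}{3}$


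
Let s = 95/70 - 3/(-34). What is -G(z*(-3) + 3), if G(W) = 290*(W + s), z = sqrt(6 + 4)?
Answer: -153410/119 + 870*sqrt(10) ≈ 1462.0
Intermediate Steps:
z = sqrt(10) ≈ 3.1623
s = 172/119 (s = 95*(1/70) - 3*(-1/34) = 19/14 + 3/34 = 172/119 ≈ 1.4454)
G(W) = 49880/119 + 290*W (G(W) = 290*(W + 172/119) = 290*(172/119 + W) = 49880/119 + 290*W)
-G(z*(-3) + 3) = -(49880/119 + 290*(sqrt(10)*(-3) + 3)) = -(49880/119 + 290*(-3*sqrt(10) + 3)) = -(49880/119 + 290*(3 - 3*sqrt(10))) = -(49880/119 + (870 - 870*sqrt(10))) = -(153410/119 - 870*sqrt(10)) = -153410/119 + 870*sqrt(10)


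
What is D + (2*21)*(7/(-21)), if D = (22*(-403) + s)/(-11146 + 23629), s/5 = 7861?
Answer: -144323/12483 ≈ -11.562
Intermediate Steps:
s = 39305 (s = 5*7861 = 39305)
D = 30439/12483 (D = (22*(-403) + 39305)/(-11146 + 23629) = (-8866 + 39305)/12483 = 30439*(1/12483) = 30439/12483 ≈ 2.4384)
D + (2*21)*(7/(-21)) = 30439/12483 + (2*21)*(7/(-21)) = 30439/12483 + 42*(7*(-1/21)) = 30439/12483 + 42*(-1/3) = 30439/12483 - 14 = -144323/12483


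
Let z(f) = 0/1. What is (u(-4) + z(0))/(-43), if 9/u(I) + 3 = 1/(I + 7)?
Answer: 27/344 ≈ 0.078488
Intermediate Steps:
u(I) = 9/(-3 + 1/(7 + I)) (u(I) = 9/(-3 + 1/(I + 7)) = 9/(-3 + 1/(7 + I)))
z(f) = 0 (z(f) = 0*1 = 0)
(u(-4) + z(0))/(-43) = (9*(-7 - 1*(-4))/(20 + 3*(-4)) + 0)/(-43) = -(9*(-7 + 4)/(20 - 12) + 0)/43 = -(9*(-3)/8 + 0)/43 = -(9*(1/8)*(-3) + 0)/43 = -(-27/8 + 0)/43 = -1/43*(-27/8) = 27/344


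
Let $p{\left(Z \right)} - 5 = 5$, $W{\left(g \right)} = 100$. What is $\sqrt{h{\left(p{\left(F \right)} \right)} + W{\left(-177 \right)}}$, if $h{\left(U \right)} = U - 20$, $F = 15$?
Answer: $3 \sqrt{10} \approx 9.4868$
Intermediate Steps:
$p{\left(Z \right)} = 10$ ($p{\left(Z \right)} = 5 + 5 = 10$)
$h{\left(U \right)} = -20 + U$
$\sqrt{h{\left(p{\left(F \right)} \right)} + W{\left(-177 \right)}} = \sqrt{\left(-20 + 10\right) + 100} = \sqrt{-10 + 100} = \sqrt{90} = 3 \sqrt{10}$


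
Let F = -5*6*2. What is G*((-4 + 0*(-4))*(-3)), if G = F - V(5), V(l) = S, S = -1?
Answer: -708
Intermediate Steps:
V(l) = -1
F = -60 (F = -30*2 = -60)
G = -59 (G = -60 - 1*(-1) = -60 + 1 = -59)
G*((-4 + 0*(-4))*(-3)) = -59*(-4 + 0*(-4))*(-3) = -59*(-4 + 0)*(-3) = -(-236)*(-3) = -59*12 = -708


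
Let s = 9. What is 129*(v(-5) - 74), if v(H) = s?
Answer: -8385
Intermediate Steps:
v(H) = 9
129*(v(-5) - 74) = 129*(9 - 74) = 129*(-65) = -8385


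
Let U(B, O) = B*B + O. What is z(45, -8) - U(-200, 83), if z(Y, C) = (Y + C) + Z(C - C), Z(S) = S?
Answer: -40046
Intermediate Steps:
z(Y, C) = C + Y (z(Y, C) = (Y + C) + (C - C) = (C + Y) + 0 = C + Y)
U(B, O) = O + B² (U(B, O) = B² + O = O + B²)
z(45, -8) - U(-200, 83) = (-8 + 45) - (83 + (-200)²) = 37 - (83 + 40000) = 37 - 1*40083 = 37 - 40083 = -40046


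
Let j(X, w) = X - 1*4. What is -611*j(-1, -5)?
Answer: 3055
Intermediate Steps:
j(X, w) = -4 + X (j(X, w) = X - 4 = -4 + X)
-611*j(-1, -5) = -611*(-4 - 1) = -611*(-5) = 3055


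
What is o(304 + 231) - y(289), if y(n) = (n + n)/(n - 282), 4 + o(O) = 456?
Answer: 2586/7 ≈ 369.43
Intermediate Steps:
o(O) = 452 (o(O) = -4 + 456 = 452)
y(n) = 2*n/(-282 + n) (y(n) = (2*n)/(-282 + n) = 2*n/(-282 + n))
o(304 + 231) - y(289) = 452 - 2*289/(-282 + 289) = 452 - 2*289/7 = 452 - 1*578/7 = 452 - 578/7 = 2586/7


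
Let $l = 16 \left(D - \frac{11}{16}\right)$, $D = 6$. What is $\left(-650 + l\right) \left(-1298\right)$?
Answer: $733370$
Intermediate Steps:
$l = 85$ ($l = 16 \left(6 - \frac{11}{16}\right) = 16 \cdot \frac{85}{16} = 85$)
$\left(-650 + l\right) \left(-1298\right) = \left(-650 + 85\right) \left(-1298\right) = \left(-565\right) \left(-1298\right) = 733370$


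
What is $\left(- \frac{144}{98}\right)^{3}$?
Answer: $- \frac{373248}{117649} \approx -3.1726$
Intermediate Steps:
$\left(- \frac{144}{98}\right)^{3} = \left(\left(-144\right) \frac{1}{98}\right)^{3} = \left(- \frac{72}{49}\right)^{3} = - \frac{373248}{117649}$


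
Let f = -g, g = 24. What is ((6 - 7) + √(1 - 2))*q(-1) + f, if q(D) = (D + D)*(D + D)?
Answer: -28 + 4*I ≈ -28.0 + 4.0*I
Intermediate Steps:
f = -24 (f = -1*24 = -24)
q(D) = 4*D² (q(D) = (2*D)*(2*D) = 4*D²)
((6 - 7) + √(1 - 2))*q(-1) + f = ((6 - 7) + √(1 - 2))*(4*(-1)²) - 24 = (-1 + √(-1))*(4*1) - 24 = (-1 + I)*4 - 24 = (-4 + 4*I) - 24 = -28 + 4*I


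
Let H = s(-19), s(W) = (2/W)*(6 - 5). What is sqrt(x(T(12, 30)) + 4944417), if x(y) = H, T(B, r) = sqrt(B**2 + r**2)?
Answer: sqrt(1784934499)/19 ≈ 2223.6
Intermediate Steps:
s(W) = 2/W (s(W) = (2/W)*1 = 2/W)
H = -2/19 (H = 2/(-19) = 2*(-1/19) = -2/19 ≈ -0.10526)
x(y) = -2/19
sqrt(x(T(12, 30)) + 4944417) = sqrt(-2/19 + 4944417) = sqrt(93943921/19) = sqrt(1784934499)/19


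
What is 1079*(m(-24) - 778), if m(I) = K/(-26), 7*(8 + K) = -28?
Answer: -838964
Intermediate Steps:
K = -12 (K = -8 + (⅐)*(-28) = -8 - 4 = -12)
m(I) = 6/13 (m(I) = -12/(-26) = -12*(-1/26) = 6/13)
1079*(m(-24) - 778) = 1079*(6/13 - 778) = 1079*(-10108/13) = -838964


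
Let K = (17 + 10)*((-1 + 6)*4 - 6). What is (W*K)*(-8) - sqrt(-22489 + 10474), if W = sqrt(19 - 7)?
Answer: -6048*sqrt(3) - 3*I*sqrt(1335) ≈ -10475.0 - 109.61*I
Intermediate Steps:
W = 2*sqrt(3) (W = sqrt(12) = 2*sqrt(3) ≈ 3.4641)
K = 378 (K = 27*(5*4 - 6) = 27*(20 - 6) = 27*14 = 378)
(W*K)*(-8) - sqrt(-22489 + 10474) = ((2*sqrt(3))*378)*(-8) - sqrt(-22489 + 10474) = (756*sqrt(3))*(-8) - sqrt(-12015) = -6048*sqrt(3) - 3*I*sqrt(1335)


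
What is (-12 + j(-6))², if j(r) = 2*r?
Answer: 576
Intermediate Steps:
(-12 + j(-6))² = (-12 + 2*(-6))² = (-12 - 12)² = (-24)² = 576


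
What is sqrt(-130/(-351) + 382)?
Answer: 2*sqrt(7743)/9 ≈ 19.554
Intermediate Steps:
sqrt(-130/(-351) + 382) = sqrt(-130*(-1/351) + 382) = sqrt(10/27 + 382) = sqrt(10324/27) = 2*sqrt(7743)/9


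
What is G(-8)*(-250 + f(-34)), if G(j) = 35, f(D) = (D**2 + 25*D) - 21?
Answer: 1225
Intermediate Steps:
f(D) = -21 + D**2 + 25*D
G(-8)*(-250 + f(-34)) = 35*(-250 + (-21 + (-34)**2 + 25*(-34))) = 35*(-250 + (-21 + 1156 - 850)) = 35*(-250 + 285) = 35*35 = 1225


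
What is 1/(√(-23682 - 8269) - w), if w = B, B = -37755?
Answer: 37755/1425471976 - I*√31951/1425471976 ≈ 2.6486e-5 - 1.254e-7*I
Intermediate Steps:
w = -37755
1/(√(-23682 - 8269) - w) = 1/(√(-23682 - 8269) - 1*(-37755)) = 1/(√(-31951) + 37755) = 1/(I*√31951 + 37755) = 1/(37755 + I*√31951)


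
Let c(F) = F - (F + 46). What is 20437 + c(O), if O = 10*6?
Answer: 20391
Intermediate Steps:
O = 60
c(F) = -46 (c(F) = F - (46 + F) = F + (-46 - F) = -46)
20437 + c(O) = 20437 - 46 = 20391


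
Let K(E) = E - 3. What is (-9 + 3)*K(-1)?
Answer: 24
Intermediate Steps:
K(E) = -3 + E
(-9 + 3)*K(-1) = (-9 + 3)*(-3 - 1) = -6*(-4) = 24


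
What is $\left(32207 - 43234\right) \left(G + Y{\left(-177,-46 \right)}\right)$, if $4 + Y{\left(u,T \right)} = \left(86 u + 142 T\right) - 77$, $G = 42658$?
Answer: $-229615221$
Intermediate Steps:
$Y{\left(u,T \right)} = -81 + 86 u + 142 T$ ($Y{\left(u,T \right)} = -4 - \left(77 - 142 T - 86 u\right) = -4 + \left(-77 + 86 u + 142 T\right) = -81 + 86 u + 142 T$)
$\left(32207 - 43234\right) \left(G + Y{\left(-177,-46 \right)}\right) = \left(32207 - 43234\right) \left(42658 + \left(-81 + 86 \left(-177\right) + 142 \left(-46\right)\right)\right) = - 11027 \left(42658 - 21835\right) = \left(-11027\right) 20823 = -229615221$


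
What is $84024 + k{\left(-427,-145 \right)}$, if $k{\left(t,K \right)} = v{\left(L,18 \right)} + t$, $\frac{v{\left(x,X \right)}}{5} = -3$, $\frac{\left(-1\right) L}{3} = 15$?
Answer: $83582$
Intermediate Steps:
$L = -45$ ($L = \left(-3\right) 15 = -45$)
$v{\left(x,X \right)} = -15$ ($v{\left(x,X \right)} = 5 \left(-3\right) = -15$)
$k{\left(t,K \right)} = -15 + t$
$84024 + k{\left(-427,-145 \right)} = 84024 - 442 = 83582$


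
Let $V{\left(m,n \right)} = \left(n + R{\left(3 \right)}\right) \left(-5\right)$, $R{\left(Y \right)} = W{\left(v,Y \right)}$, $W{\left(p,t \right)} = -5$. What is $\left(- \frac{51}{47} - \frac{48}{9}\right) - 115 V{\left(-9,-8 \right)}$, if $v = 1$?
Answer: $- \frac{1054880}{141} \approx -7481.4$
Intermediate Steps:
$R{\left(Y \right)} = -5$
$V{\left(m,n \right)} = 25 - 5 n$ ($V{\left(m,n \right)} = \left(n - 5\right) \left(-5\right) = \left(-5 + n\right) \left(-5\right) = 25 - 5 n$)
$\left(- \frac{51}{47} - \frac{48}{9}\right) - 115 V{\left(-9,-8 \right)} = \left(- \frac{51}{47} - \frac{48}{9}\right) - 115 \left(25 - -40\right) = \left(\left(-51\right) \frac{1}{47} - \frac{16}{3}\right) - 115 \left(25 + 40\right) = \left(- \frac{51}{47} - \frac{16}{3}\right) - 7475 = - \frac{905}{141} - 7475 = - \frac{1054880}{141}$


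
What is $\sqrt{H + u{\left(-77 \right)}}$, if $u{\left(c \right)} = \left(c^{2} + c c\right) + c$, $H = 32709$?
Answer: $\sqrt{44490} \approx 210.93$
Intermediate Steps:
$u{\left(c \right)} = c + 2 c^{2}$ ($u{\left(c \right)} = \left(c^{2} + c^{2}\right) + c = 2 c^{2} + c = c + 2 c^{2}$)
$\sqrt{H + u{\left(-77 \right)}} = \sqrt{32709 - 77 \left(1 + 2 \left(-77\right)\right)} = \sqrt{32709 - 77 \left(1 - 154\right)} = \sqrt{32709 - -11781} = \sqrt{32709 + 11781} = \sqrt{44490}$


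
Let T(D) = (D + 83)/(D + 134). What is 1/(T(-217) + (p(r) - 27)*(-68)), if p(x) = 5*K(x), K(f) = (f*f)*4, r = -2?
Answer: -83/298998 ≈ -0.00027759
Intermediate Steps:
K(f) = 4*f² (K(f) = f²*4 = 4*f²)
T(D) = (83 + D)/(134 + D)
p(x) = 20*x² (p(x) = 5*(4*x²) = 20*x²)
1/(T(-217) + (p(r) - 27)*(-68)) = 1/((83 - 217)/(134 - 217) + (20*(-2)² - 27)*(-68)) = 1/(-134/(-83) + (20*4 - 27)*(-68)) = 1/(-1/83*(-134) + (80 - 27)*(-68)) = 1/(134/83 + 53*(-68)) = 1/(134/83 - 3604) = 1/(-298998/83) = -83/298998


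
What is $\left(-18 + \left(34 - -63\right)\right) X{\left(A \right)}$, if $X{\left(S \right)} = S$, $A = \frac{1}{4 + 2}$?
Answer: $\frac{79}{6} \approx 13.167$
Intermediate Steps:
$A = \frac{1}{6} \approx 0.16667$
$\left(-18 + \left(34 - -63\right)\right) X{\left(A \right)} = \left(-18 + \left(34 - -63\right)\right) \frac{1}{6} = \left(-18 + \left(34 + 63\right)\right) \frac{1}{6} = \left(-18 + 97\right) \frac{1}{6} = 79 \cdot \frac{1}{6} = \frac{79}{6}$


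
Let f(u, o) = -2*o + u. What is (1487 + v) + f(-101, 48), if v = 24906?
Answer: 26196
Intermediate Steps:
f(u, o) = u - 2*o
(1487 + v) + f(-101, 48) = (1487 + 24906) + (-101 - 2*48) = 26393 + (-101 - 96) = 26393 - 197 = 26196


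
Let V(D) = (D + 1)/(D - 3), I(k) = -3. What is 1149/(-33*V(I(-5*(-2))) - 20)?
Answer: -1149/31 ≈ -37.065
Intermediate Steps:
V(D) = (1 + D)/(-3 + D)
1149/(-33*V(I(-5*(-2))) - 20) = 1149/(-33*(1 - 3)/(-3 - 3) - 20) = 1149/(-33*(-2)/(-6) - 20) = 1149/(-(-11)*(-2)/2 - 20) = 1149/(-33*⅓ - 20) = 1149/(-11 - 20) = 1149/(-31) = 1149*(-1/31) = -1149/31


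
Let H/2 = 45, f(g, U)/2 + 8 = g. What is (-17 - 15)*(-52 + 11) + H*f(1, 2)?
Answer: 52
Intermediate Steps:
f(g, U) = -16 + 2*g
H = 90 (H = 2*45 = 90)
(-17 - 15)*(-52 + 11) + H*f(1, 2) = (-17 - 15)*(-52 + 11) + 90*(-16 + 2*1) = -32*(-41) + 90*(-16 + 2) = 1312 + 90*(-14) = 1312 - 1260 = 52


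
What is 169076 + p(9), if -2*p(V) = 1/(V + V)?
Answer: 6086735/36 ≈ 1.6908e+5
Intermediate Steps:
p(V) = -1/(4*V) (p(V) = -1/(2*(V + V)) = -1/(2*V)/2 = -1/(4*V))
169076 + p(9) = 169076 - ¼/9 = 169076 - ¼*⅑ = 169076 - 1/36 = 6086735/36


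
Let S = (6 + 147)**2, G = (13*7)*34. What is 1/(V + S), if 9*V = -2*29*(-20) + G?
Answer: 3/71645 ≈ 4.1873e-5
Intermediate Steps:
G = 3094 (G = 91*34 = 3094)
S = 23409 (S = 153**2 = 23409)
V = 1418/3 (V = (-2*29*(-20) + 3094)/9 = (-58*(-20) + 3094)/9 = (1160 + 3094)/9 = (1/9)*4254 = 1418/3 ≈ 472.67)
1/(V + S) = 1/(1418/3 + 23409) = 1/(71645/3) = 3/71645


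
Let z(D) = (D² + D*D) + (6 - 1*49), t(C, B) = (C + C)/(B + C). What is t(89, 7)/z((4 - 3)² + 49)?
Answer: 89/237936 ≈ 0.00037405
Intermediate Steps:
t(C, B) = 2*C/(B + C) (t(C, B) = (2*C)/(B + C) = 2*C/(B + C))
z(D) = -43 + 2*D² (z(D) = (D² + D²) + (6 - 49) = 2*D² - 43 = -43 + 2*D²)
t(89, 7)/z((4 - 3)² + 49) = (2*89/(7 + 89))/(-43 + 2*((4 - 3)² + 49)²) = (2*89/96)/(-43 + 2*(1² + 49)²) = (2*89*(1/96))/(-43 + 2*(1 + 49)²) = 89/(48*(-43 + 2*50²)) = 89/(48*(-43 + 2*2500)) = 89/(48*(-43 + 5000)) = (89/48)/4957 = (89/48)*(1/4957) = 89/237936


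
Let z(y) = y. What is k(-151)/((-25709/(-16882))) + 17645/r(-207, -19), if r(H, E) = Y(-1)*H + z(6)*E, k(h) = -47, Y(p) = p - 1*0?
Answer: 8081789/50871 ≈ 158.87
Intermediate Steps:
Y(p) = p (Y(p) = p + 0 = p)
r(H, E) = -H + 6*E
k(-151)/((-25709/(-16882))) + 17645/r(-207, -19) = -47/((-25709/(-16882))) + 17645/(-1*(-207) + 6*(-19)) = -47/((-25709*(-1/16882))) + 17645/(207 - 114) = -47/25709/16882 + 17645/93 = -47*16882/25709 + 17645*(1/93) = -16882/547 + 17645/93 = 8081789/50871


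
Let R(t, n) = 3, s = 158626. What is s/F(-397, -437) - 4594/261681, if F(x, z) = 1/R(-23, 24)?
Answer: 124528226324/261681 ≈ 4.7588e+5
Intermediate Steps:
F(x, z) = 1/3
s/F(-397, -437) - 4594/261681 = 158626/(1/3) - 4594/261681 = 158626*3 - 4594*1/261681 = 475878 - 4594/261681 = 124528226324/261681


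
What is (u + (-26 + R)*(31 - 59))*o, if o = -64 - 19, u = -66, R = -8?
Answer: -73538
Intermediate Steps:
o = -83
(u + (-26 + R)*(31 - 59))*o = (-66 + (-26 - 8)*(31 - 59))*(-83) = (-66 - 34*(-28))*(-83) = (-66 + 952)*(-83) = 886*(-83) = -73538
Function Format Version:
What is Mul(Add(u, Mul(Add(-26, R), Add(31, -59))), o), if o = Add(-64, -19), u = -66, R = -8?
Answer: -73538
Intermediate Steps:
o = -83
Mul(Add(u, Mul(Add(-26, R), Add(31, -59))), o) = Mul(Add(-66, Mul(Add(-26, -8), Add(31, -59))), -83) = Mul(Add(-66, Mul(-34, -28)), -83) = Mul(Add(-66, 952), -83) = Mul(886, -83) = -73538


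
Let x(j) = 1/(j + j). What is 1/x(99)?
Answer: 198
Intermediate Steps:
x(j) = 1/(2*j)
1/x(99) = 1/((½)/99) = 1/((½)*(1/99)) = 1/(1/198) = 198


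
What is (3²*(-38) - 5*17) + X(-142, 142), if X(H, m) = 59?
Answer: -368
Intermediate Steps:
(3²*(-38) - 5*17) + X(-142, 142) = (3²*(-38) - 5*17) + 59 = (9*(-38) - 85) + 59 = (-342 - 85) + 59 = -427 + 59 = -368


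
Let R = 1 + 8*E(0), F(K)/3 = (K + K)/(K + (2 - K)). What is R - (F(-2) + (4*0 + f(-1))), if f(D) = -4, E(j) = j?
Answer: 11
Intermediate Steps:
F(K) = 3*K (F(K) = 3*((K + K)/(K + (2 - K))) = 3*((2*K)/2) = 3*((2*K)*(½)) = 3*K)
R = 1 (R = 1 + 8*0 = 1 + 0 = 1)
R - (F(-2) + (4*0 + f(-1))) = 1 - (3*(-2) + (4*0 - 4)) = 1 - (-6 + (0 - 4)) = 1 - (-6 - 4) = 1 - 1*(-10) = 1 + 10 = 11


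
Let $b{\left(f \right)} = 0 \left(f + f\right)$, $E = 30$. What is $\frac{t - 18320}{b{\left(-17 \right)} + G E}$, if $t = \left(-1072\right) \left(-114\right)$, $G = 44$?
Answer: $\frac{12986}{165} \approx 78.703$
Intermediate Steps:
$b{\left(f \right)} = 0$ ($b{\left(f \right)} = 0 \cdot 2 f = 0$)
$t = 122208$
$\frac{t - 18320}{b{\left(-17 \right)} + G E} = \frac{122208 - 18320}{0 + 44 \cdot 30} = \frac{122208 - 18320}{0 + 1320} = \frac{103888}{1320} = 103888 \cdot \frac{1}{1320} = \frac{12986}{165}$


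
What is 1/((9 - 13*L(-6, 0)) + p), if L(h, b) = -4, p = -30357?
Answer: -1/30296 ≈ -3.3008e-5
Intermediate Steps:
1/((9 - 13*L(-6, 0)) + p) = 1/((9 - 13*(-4)) - 30357) = 1/((9 + 52) - 30357) = 1/(61 - 30357) = 1/(-30296) = -1/30296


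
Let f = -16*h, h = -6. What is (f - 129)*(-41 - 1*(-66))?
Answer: -825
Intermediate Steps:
f = 96 (f = -16*(-6) = 96)
(f - 129)*(-41 - 1*(-66)) = (96 - 129)*(-41 - 1*(-66)) = -33*(-41 + 66) = -33*25 = -825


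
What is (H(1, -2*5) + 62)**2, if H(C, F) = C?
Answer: 3969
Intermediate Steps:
(H(1, -2*5) + 62)**2 = (1 + 62)**2 = 63**2 = 3969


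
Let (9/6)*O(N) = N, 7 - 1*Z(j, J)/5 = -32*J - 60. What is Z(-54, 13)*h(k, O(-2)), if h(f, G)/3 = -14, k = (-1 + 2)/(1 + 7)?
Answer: -101430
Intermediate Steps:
Z(j, J) = 335 + 160*J (Z(j, J) = 35 - 5*(-32*J - 60) = 35 - 5*(-60 - 32*J) = 35 + (300 + 160*J) = 335 + 160*J)
O(N) = 2*N/3
k = ⅛ (k = 1/8 = 1*(⅛) = ⅛ ≈ 0.12500)
h(f, G) = -42 (h(f, G) = 3*(-14) = -42)
Z(-54, 13)*h(k, O(-2)) = (335 + 160*13)*(-42) = (335 + 2080)*(-42) = 2415*(-42) = -101430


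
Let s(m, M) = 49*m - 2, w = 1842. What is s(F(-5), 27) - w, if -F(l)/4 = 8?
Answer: -3412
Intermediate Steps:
F(l) = -32 (F(l) = -4*8 = -32)
s(m, M) = -2 + 49*m
s(F(-5), 27) - w = (-2 + 49*(-32)) - 1*1842 = (-2 - 1568) - 1842 = -1570 - 1842 = -3412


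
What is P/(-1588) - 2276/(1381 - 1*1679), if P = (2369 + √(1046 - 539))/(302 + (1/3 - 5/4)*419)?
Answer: 446068153/58265705 + 39*√3/391045 ≈ 7.6559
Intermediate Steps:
P = -28428/985 - 156*√3/985 (P = (2369 + √507)/(302 + (1*(⅓) - 5*¼)*419) = (2369 + 13*√3)/(302 + (⅓ - 5/4)*419) = (2369 + 13*√3)/(302 - 11/12*419) = (2369 + 13*√3)/(302 - 4609/12) = (2369 + 13*√3)/(-985/12) = (2369 + 13*√3)*(-12/985) = -28428/985 - 156*√3/985 ≈ -29.135)
P/(-1588) - 2276/(1381 - 1*1679) = (-28428/985 - 156*√3/985)/(-1588) - 2276/(1381 - 1*1679) = (-28428/985 - 156*√3/985)*(-1/1588) - 2276/(1381 - 1679) = (7107/391045 + 39*√3/391045) - 2276/(-298) = (7107/391045 + 39*√3/391045) - 2276*(-1/298) = (7107/391045 + 39*√3/391045) + 1138/149 = 446068153/58265705 + 39*√3/391045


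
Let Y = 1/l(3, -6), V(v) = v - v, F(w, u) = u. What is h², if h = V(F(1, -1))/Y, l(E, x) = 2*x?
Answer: 0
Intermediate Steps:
V(v) = 0
Y = -1/12 (Y = 1/(2*(-6)) = 1/(-12) = -1/12 ≈ -0.083333)
h = 0 (h = 0/(-1/12) = 0*(-12) = 0)
h² = 0² = 0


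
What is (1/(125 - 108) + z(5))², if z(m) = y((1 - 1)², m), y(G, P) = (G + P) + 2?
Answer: 14400/289 ≈ 49.827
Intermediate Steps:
y(G, P) = 2 + G + P
z(m) = 2 + m (z(m) = 2 + (1 - 1)² + m = 2 + 0² + m = 2 + 0 + m = 2 + m)
(1/(125 - 108) + z(5))² = (1/(125 - 108) + (2 + 5))² = (1/17 + 7)² = (120/17)² = 14400/289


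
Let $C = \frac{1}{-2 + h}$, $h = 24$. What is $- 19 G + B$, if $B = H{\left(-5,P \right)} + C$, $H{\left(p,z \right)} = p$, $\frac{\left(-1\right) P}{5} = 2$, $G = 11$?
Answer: $- \frac{4707}{22} \approx -213.95$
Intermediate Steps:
$P = -10$ ($P = \left(-5\right) 2 = -10$)
$C = \frac{1}{22}$ ($C = \frac{1}{-2 + 24} = \frac{1}{22} \approx 0.045455$)
$B = - \frac{109}{22}$ ($B = -5 + \frac{1}{22} = - \frac{109}{22} \approx -4.9545$)
$- 19 G + B = \left(-19\right) 11 - \frac{109}{22} = -209 - \frac{109}{22} = - \frac{4707}{22}$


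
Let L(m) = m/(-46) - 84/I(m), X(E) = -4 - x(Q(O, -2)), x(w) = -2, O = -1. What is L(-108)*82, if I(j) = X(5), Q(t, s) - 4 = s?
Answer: 83640/23 ≈ 3636.5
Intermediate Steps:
Q(t, s) = 4 + s
X(E) = -2 (X(E) = -4 - 1*(-2) = -4 + 2 = -2)
I(j) = -2
L(m) = 42 - m/46 (L(m) = m/(-46) - 84/(-2) = m*(-1/46) - 84*(-1/2) = -m/46 + 42 = 42 - m/46)
L(-108)*82 = (42 - 1/46*(-108))*82 = (42 + 54/23)*82 = (1020/23)*82 = 83640/23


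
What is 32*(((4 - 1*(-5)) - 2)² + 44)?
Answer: 2976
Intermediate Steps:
32*(((4 - 1*(-5)) - 2)² + 44) = 32*(((4 + 5) - 2)² + 44) = 32*((9 - 2)² + 44) = 32*(7² + 44) = 32*(49 + 44) = 32*93 = 2976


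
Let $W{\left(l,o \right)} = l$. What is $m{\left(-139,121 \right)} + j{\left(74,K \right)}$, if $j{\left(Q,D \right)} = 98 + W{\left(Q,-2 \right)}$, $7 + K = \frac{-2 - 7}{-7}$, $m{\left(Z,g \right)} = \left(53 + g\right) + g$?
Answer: $467$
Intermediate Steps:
$m{\left(Z,g \right)} = 53 + 2 g$
$K = - \frac{40}{7}$ ($K = -7 + \frac{-2 - 7}{-7} = -7 - - \frac{9}{7} = -7 + \frac{9}{7} = - \frac{40}{7} \approx -5.7143$)
$j{\left(Q,D \right)} = 98 + Q$
$m{\left(-139,121 \right)} + j{\left(74,K \right)} = \left(53 + 2 \cdot 121\right) + \left(98 + 74\right) = \left(53 + 242\right) + 172 = 295 + 172 = 467$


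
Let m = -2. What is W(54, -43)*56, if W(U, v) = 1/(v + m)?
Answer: -56/45 ≈ -1.2444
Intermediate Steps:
W(U, v) = 1/(-2 + v) (W(U, v) = 1/(v - 2) = 1/(-2 + v))
W(54, -43)*56 = 56/(-2 - 43) = 56/(-45) = -1/45*56 = -56/45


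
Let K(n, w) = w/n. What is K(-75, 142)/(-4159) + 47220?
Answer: 14729098642/311925 ≈ 47220.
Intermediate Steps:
K(-75, 142)/(-4159) + 47220 = (142/(-75))/(-4159) + 47220 = (142*(-1/75))*(-1/4159) + 47220 = -142/75*(-1/4159) + 47220 = 142/311925 + 47220 = 14729098642/311925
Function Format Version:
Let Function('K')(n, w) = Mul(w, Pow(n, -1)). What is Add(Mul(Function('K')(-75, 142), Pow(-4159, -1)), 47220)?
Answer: Rational(14729098642, 311925) ≈ 47220.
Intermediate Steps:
Add(Mul(Function('K')(-75, 142), Pow(-4159, -1)), 47220) = Add(Mul(Mul(142, Pow(-75, -1)), Pow(-4159, -1)), 47220) = Add(Mul(Mul(142, Rational(-1, 75)), Rational(-1, 4159)), 47220) = Add(Mul(Rational(-142, 75), Rational(-1, 4159)), 47220) = Add(Rational(142, 311925), 47220) = Rational(14729098642, 311925)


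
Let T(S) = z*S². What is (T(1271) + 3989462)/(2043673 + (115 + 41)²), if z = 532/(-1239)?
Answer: 583361258/366037593 ≈ 1.5937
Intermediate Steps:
z = -76/177 (z = 532*(-1/1239) = -76/177 ≈ -0.42938)
T(S) = -76*S²/177
(T(1271) + 3989462)/(2043673 + (115 + 41)²) = (-76/177*1271² + 3989462)/(2043673 + (115 + 41)²) = (-76/177*1615441 + 3989462)/(2043673 + 156²) = (-122773516/177 + 3989462)/(2043673 + 24336) = (583361258/177)/2068009 = (583361258/177)*(1/2068009) = 583361258/366037593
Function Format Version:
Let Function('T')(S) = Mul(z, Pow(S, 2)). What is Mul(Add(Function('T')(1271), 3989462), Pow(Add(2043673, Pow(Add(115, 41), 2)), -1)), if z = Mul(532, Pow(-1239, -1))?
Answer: Rational(583361258, 366037593) ≈ 1.5937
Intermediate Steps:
z = Rational(-76, 177) (z = Mul(532, Rational(-1, 1239)) = Rational(-76, 177) ≈ -0.42938)
Function('T')(S) = Mul(Rational(-76, 177), Pow(S, 2))
Mul(Add(Function('T')(1271), 3989462), Pow(Add(2043673, Pow(Add(115, 41), 2)), -1)) = Mul(Add(Mul(Rational(-76, 177), Pow(1271, 2)), 3989462), Pow(Add(2043673, Pow(Add(115, 41), 2)), -1)) = Mul(Add(Mul(Rational(-76, 177), 1615441), 3989462), Pow(Add(2043673, Pow(156, 2)), -1)) = Mul(Add(Rational(-122773516, 177), 3989462), Pow(Add(2043673, 24336), -1)) = Mul(Rational(583361258, 177), Pow(2068009, -1)) = Mul(Rational(583361258, 177), Rational(1, 2068009)) = Rational(583361258, 366037593)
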